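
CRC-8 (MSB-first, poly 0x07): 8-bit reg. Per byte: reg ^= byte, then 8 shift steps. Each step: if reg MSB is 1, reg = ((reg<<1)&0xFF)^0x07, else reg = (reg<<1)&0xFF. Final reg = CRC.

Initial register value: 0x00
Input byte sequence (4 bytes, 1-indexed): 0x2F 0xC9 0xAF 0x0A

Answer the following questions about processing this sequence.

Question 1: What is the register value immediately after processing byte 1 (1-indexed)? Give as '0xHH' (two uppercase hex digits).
Answer: 0xCD

Derivation:
After byte 1 (0x2F): reg=0xCD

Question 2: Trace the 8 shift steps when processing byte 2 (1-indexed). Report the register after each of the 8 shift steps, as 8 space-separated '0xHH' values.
After byte 1 (0x2F): reg=0xCD
Register before byte 2: 0xCD
After XOR with byte 0xC9: 0x04

Answer: 0x08 0x10 0x20 0x40 0x80 0x07 0x0E 0x1C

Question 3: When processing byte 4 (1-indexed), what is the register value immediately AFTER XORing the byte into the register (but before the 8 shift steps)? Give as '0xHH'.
Register before byte 4: 0x10
Byte 4: 0x0A
0x10 XOR 0x0A = 0x1A

Answer: 0x1A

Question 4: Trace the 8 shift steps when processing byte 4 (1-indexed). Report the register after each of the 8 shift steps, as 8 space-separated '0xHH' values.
Answer: 0x34 0x68 0xD0 0xA7 0x49 0x92 0x23 0x46

Derivation:
After byte 1 (0x2F): reg=0xCD
After byte 2 (0xC9): reg=0x1C
After byte 3 (0xAF): reg=0x10
Register before byte 4: 0x10
After XOR with byte 0x0A: 0x1A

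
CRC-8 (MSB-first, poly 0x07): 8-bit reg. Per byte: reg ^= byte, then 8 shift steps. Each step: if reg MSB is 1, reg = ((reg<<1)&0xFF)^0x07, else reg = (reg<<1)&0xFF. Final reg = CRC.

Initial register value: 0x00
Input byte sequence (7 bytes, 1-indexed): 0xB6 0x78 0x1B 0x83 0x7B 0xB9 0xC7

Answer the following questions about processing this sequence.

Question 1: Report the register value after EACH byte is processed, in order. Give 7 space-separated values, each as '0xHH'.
0x0B 0x5E 0xDC 0x9A 0xA9 0x70 0x0C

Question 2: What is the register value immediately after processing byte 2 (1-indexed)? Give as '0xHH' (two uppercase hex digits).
After byte 1 (0xB6): reg=0x0B
After byte 2 (0x78): reg=0x5E

Answer: 0x5E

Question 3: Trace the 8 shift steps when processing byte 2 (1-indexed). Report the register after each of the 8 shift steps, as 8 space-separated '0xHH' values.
Answer: 0xE6 0xCB 0x91 0x25 0x4A 0x94 0x2F 0x5E

Derivation:
After byte 1 (0xB6): reg=0x0B
Register before byte 2: 0x0B
After XOR with byte 0x78: 0x73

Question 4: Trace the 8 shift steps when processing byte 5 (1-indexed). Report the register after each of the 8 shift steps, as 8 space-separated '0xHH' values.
After byte 1 (0xB6): reg=0x0B
After byte 2 (0x78): reg=0x5E
After byte 3 (0x1B): reg=0xDC
After byte 4 (0x83): reg=0x9A
Register before byte 5: 0x9A
After XOR with byte 0x7B: 0xE1

Answer: 0xC5 0x8D 0x1D 0x3A 0x74 0xE8 0xD7 0xA9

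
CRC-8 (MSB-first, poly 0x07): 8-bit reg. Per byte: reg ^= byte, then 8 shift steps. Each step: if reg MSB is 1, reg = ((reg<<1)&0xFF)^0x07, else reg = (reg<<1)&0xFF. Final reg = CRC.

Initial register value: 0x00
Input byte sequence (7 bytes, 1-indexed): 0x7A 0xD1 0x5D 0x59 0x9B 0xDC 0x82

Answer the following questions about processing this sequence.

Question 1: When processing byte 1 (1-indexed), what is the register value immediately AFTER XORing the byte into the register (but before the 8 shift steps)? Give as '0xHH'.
Answer: 0x7A

Derivation:
Register before byte 1: 0x00
Byte 1: 0x7A
0x00 XOR 0x7A = 0x7A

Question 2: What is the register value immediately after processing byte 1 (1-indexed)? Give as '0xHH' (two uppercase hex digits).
After byte 1 (0x7A): reg=0x61

Answer: 0x61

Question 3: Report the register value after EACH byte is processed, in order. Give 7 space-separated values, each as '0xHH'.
0x61 0x19 0xDB 0x87 0x54 0xB1 0x99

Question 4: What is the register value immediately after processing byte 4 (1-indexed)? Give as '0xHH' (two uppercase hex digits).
Answer: 0x87

Derivation:
After byte 1 (0x7A): reg=0x61
After byte 2 (0xD1): reg=0x19
After byte 3 (0x5D): reg=0xDB
After byte 4 (0x59): reg=0x87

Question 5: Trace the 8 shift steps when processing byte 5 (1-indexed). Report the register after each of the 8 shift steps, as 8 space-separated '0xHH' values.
After byte 1 (0x7A): reg=0x61
After byte 2 (0xD1): reg=0x19
After byte 3 (0x5D): reg=0xDB
After byte 4 (0x59): reg=0x87
Register before byte 5: 0x87
After XOR with byte 0x9B: 0x1C

Answer: 0x38 0x70 0xE0 0xC7 0x89 0x15 0x2A 0x54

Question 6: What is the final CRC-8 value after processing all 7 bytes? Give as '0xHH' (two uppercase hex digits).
Answer: 0x99

Derivation:
After byte 1 (0x7A): reg=0x61
After byte 2 (0xD1): reg=0x19
After byte 3 (0x5D): reg=0xDB
After byte 4 (0x59): reg=0x87
After byte 5 (0x9B): reg=0x54
After byte 6 (0xDC): reg=0xB1
After byte 7 (0x82): reg=0x99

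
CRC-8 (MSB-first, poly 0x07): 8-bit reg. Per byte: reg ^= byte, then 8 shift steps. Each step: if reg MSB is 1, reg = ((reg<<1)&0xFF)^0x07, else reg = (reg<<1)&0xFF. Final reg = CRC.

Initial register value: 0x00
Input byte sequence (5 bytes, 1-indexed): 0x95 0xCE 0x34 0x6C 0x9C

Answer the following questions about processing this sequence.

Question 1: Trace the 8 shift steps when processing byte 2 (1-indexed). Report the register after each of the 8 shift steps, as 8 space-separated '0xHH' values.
After byte 1 (0x95): reg=0xE2
Register before byte 2: 0xE2
After XOR with byte 0xCE: 0x2C

Answer: 0x58 0xB0 0x67 0xCE 0x9B 0x31 0x62 0xC4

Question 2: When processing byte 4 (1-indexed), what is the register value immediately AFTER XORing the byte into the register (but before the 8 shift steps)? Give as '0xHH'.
Register before byte 4: 0xDE
Byte 4: 0x6C
0xDE XOR 0x6C = 0xB2

Answer: 0xB2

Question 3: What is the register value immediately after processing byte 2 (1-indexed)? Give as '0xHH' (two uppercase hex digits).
Answer: 0xC4

Derivation:
After byte 1 (0x95): reg=0xE2
After byte 2 (0xCE): reg=0xC4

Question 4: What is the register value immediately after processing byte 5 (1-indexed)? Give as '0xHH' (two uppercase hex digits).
Answer: 0xB8

Derivation:
After byte 1 (0x95): reg=0xE2
After byte 2 (0xCE): reg=0xC4
After byte 3 (0x34): reg=0xDE
After byte 4 (0x6C): reg=0x17
After byte 5 (0x9C): reg=0xB8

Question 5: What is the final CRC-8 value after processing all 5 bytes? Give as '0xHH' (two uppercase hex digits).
Answer: 0xB8

Derivation:
After byte 1 (0x95): reg=0xE2
After byte 2 (0xCE): reg=0xC4
After byte 3 (0x34): reg=0xDE
After byte 4 (0x6C): reg=0x17
After byte 5 (0x9C): reg=0xB8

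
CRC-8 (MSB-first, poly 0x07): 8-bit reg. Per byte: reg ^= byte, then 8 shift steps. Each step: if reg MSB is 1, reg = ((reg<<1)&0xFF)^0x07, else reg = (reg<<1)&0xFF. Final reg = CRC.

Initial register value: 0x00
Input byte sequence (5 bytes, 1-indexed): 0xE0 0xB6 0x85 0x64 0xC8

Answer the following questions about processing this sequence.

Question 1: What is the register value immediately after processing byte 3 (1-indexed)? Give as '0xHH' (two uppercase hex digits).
After byte 1 (0xE0): reg=0xAE
After byte 2 (0xB6): reg=0x48
After byte 3 (0x85): reg=0x6D

Answer: 0x6D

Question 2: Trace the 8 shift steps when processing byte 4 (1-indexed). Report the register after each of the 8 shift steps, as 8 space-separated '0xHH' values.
After byte 1 (0xE0): reg=0xAE
After byte 2 (0xB6): reg=0x48
After byte 3 (0x85): reg=0x6D
Register before byte 4: 0x6D
After XOR with byte 0x64: 0x09

Answer: 0x12 0x24 0x48 0x90 0x27 0x4E 0x9C 0x3F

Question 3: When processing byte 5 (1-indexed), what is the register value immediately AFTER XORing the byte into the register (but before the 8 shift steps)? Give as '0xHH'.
Answer: 0xF7

Derivation:
Register before byte 5: 0x3F
Byte 5: 0xC8
0x3F XOR 0xC8 = 0xF7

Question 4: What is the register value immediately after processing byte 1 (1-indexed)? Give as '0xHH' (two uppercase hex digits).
Answer: 0xAE

Derivation:
After byte 1 (0xE0): reg=0xAE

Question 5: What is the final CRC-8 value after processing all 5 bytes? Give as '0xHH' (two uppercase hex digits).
Answer: 0xCB

Derivation:
After byte 1 (0xE0): reg=0xAE
After byte 2 (0xB6): reg=0x48
After byte 3 (0x85): reg=0x6D
After byte 4 (0x64): reg=0x3F
After byte 5 (0xC8): reg=0xCB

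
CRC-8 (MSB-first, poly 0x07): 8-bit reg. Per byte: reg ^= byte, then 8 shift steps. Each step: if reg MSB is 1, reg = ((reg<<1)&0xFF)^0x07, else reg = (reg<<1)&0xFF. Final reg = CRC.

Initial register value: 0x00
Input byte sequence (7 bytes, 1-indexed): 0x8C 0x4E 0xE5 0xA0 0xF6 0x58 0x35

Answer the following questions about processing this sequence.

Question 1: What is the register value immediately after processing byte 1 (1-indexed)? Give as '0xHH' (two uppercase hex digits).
After byte 1 (0x8C): reg=0xAD

Answer: 0xAD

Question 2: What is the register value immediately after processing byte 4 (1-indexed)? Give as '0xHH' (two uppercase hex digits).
After byte 1 (0x8C): reg=0xAD
After byte 2 (0x4E): reg=0xA7
After byte 3 (0xE5): reg=0xC9
After byte 4 (0xA0): reg=0x18

Answer: 0x18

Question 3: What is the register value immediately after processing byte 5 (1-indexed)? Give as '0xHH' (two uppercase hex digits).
After byte 1 (0x8C): reg=0xAD
After byte 2 (0x4E): reg=0xA7
After byte 3 (0xE5): reg=0xC9
After byte 4 (0xA0): reg=0x18
After byte 5 (0xF6): reg=0x84

Answer: 0x84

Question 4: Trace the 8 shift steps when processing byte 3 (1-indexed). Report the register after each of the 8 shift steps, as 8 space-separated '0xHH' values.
Answer: 0x84 0x0F 0x1E 0x3C 0x78 0xF0 0xE7 0xC9

Derivation:
After byte 1 (0x8C): reg=0xAD
After byte 2 (0x4E): reg=0xA7
Register before byte 3: 0xA7
After XOR with byte 0xE5: 0x42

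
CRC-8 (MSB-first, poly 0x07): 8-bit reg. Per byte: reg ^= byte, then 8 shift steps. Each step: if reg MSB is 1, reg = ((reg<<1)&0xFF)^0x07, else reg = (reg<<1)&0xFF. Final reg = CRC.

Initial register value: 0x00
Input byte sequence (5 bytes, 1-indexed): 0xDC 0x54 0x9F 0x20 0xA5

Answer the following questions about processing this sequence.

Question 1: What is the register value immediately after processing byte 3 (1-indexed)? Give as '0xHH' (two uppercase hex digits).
After byte 1 (0xDC): reg=0x1A
After byte 2 (0x54): reg=0xED
After byte 3 (0x9F): reg=0x59

Answer: 0x59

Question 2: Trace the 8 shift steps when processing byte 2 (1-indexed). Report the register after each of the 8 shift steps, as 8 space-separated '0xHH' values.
Answer: 0x9C 0x3F 0x7E 0xFC 0xFF 0xF9 0xF5 0xED

Derivation:
After byte 1 (0xDC): reg=0x1A
Register before byte 2: 0x1A
After XOR with byte 0x54: 0x4E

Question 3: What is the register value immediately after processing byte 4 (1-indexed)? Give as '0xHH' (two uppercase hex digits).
Answer: 0x68

Derivation:
After byte 1 (0xDC): reg=0x1A
After byte 2 (0x54): reg=0xED
After byte 3 (0x9F): reg=0x59
After byte 4 (0x20): reg=0x68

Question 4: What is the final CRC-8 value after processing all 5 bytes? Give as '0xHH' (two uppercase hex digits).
Answer: 0x6D

Derivation:
After byte 1 (0xDC): reg=0x1A
After byte 2 (0x54): reg=0xED
After byte 3 (0x9F): reg=0x59
After byte 4 (0x20): reg=0x68
After byte 5 (0xA5): reg=0x6D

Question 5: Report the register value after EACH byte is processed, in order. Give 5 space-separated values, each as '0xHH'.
0x1A 0xED 0x59 0x68 0x6D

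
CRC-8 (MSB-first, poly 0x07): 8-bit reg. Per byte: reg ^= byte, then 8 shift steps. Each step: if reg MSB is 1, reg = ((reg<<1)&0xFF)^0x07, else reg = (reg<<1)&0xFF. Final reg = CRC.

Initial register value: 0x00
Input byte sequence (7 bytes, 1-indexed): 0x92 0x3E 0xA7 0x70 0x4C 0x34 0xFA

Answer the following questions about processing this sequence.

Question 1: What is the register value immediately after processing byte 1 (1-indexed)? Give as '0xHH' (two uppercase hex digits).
After byte 1 (0x92): reg=0xF7

Answer: 0xF7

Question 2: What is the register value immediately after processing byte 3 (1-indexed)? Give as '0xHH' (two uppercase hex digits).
After byte 1 (0x92): reg=0xF7
After byte 2 (0x3E): reg=0x71
After byte 3 (0xA7): reg=0x2C

Answer: 0x2C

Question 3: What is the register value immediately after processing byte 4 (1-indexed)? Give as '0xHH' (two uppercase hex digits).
Answer: 0x93

Derivation:
After byte 1 (0x92): reg=0xF7
After byte 2 (0x3E): reg=0x71
After byte 3 (0xA7): reg=0x2C
After byte 4 (0x70): reg=0x93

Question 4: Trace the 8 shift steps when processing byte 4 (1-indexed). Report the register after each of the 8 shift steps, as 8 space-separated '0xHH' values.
Answer: 0xB8 0x77 0xEE 0xDB 0xB1 0x65 0xCA 0x93

Derivation:
After byte 1 (0x92): reg=0xF7
After byte 2 (0x3E): reg=0x71
After byte 3 (0xA7): reg=0x2C
Register before byte 4: 0x2C
After XOR with byte 0x70: 0x5C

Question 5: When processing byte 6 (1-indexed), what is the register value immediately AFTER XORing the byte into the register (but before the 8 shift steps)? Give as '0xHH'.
Register before byte 6: 0x13
Byte 6: 0x34
0x13 XOR 0x34 = 0x27

Answer: 0x27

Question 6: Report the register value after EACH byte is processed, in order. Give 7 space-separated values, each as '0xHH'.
0xF7 0x71 0x2C 0x93 0x13 0xF5 0x2D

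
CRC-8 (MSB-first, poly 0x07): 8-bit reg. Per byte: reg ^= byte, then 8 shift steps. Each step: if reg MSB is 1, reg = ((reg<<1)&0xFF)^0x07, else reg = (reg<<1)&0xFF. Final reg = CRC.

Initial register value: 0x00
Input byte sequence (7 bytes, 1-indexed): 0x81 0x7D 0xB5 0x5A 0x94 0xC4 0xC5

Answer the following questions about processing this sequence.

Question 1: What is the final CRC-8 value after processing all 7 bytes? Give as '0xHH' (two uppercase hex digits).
After byte 1 (0x81): reg=0x8E
After byte 2 (0x7D): reg=0xD7
After byte 3 (0xB5): reg=0x29
After byte 4 (0x5A): reg=0x5E
After byte 5 (0x94): reg=0x78
After byte 6 (0xC4): reg=0x3D
After byte 7 (0xC5): reg=0xE6

Answer: 0xE6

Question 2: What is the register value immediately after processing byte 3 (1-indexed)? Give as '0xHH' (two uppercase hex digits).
After byte 1 (0x81): reg=0x8E
After byte 2 (0x7D): reg=0xD7
After byte 3 (0xB5): reg=0x29

Answer: 0x29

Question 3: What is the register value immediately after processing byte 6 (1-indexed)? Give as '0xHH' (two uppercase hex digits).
Answer: 0x3D

Derivation:
After byte 1 (0x81): reg=0x8E
After byte 2 (0x7D): reg=0xD7
After byte 3 (0xB5): reg=0x29
After byte 4 (0x5A): reg=0x5E
After byte 5 (0x94): reg=0x78
After byte 6 (0xC4): reg=0x3D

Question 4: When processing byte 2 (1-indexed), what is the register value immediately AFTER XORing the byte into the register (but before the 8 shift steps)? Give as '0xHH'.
Answer: 0xF3

Derivation:
Register before byte 2: 0x8E
Byte 2: 0x7D
0x8E XOR 0x7D = 0xF3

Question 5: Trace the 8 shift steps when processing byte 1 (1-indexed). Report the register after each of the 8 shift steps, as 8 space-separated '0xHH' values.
Answer: 0x05 0x0A 0x14 0x28 0x50 0xA0 0x47 0x8E

Derivation:
Register before byte 1: 0x00
After XOR with byte 0x81: 0x81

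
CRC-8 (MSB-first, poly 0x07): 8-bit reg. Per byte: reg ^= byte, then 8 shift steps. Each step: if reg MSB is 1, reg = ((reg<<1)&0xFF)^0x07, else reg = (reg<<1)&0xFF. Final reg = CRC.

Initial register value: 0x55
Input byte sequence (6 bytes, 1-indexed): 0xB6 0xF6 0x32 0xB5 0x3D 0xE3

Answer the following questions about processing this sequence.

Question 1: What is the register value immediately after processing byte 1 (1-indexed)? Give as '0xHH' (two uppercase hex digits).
Answer: 0xA7

Derivation:
After byte 1 (0xB6): reg=0xA7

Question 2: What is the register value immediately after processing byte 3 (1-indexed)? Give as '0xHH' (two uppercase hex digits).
Answer: 0x87

Derivation:
After byte 1 (0xB6): reg=0xA7
After byte 2 (0xF6): reg=0xB0
After byte 3 (0x32): reg=0x87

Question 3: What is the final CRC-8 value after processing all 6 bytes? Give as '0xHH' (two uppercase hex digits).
After byte 1 (0xB6): reg=0xA7
After byte 2 (0xF6): reg=0xB0
After byte 3 (0x32): reg=0x87
After byte 4 (0xB5): reg=0x9E
After byte 5 (0x3D): reg=0x60
After byte 6 (0xE3): reg=0x80

Answer: 0x80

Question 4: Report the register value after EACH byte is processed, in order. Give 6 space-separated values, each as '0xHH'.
0xA7 0xB0 0x87 0x9E 0x60 0x80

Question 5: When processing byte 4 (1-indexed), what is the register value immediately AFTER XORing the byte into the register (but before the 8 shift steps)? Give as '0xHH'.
Answer: 0x32

Derivation:
Register before byte 4: 0x87
Byte 4: 0xB5
0x87 XOR 0xB5 = 0x32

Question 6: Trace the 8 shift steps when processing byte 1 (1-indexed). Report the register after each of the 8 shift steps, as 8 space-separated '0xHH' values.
Answer: 0xC1 0x85 0x0D 0x1A 0x34 0x68 0xD0 0xA7

Derivation:
Register before byte 1: 0x55
After XOR with byte 0xB6: 0xE3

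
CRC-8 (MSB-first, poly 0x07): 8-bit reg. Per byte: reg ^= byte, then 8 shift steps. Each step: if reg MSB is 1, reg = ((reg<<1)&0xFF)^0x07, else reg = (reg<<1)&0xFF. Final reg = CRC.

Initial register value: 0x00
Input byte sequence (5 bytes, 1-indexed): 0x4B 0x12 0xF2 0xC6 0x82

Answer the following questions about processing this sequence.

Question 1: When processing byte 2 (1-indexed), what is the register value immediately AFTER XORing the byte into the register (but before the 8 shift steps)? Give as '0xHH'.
Register before byte 2: 0xF6
Byte 2: 0x12
0xF6 XOR 0x12 = 0xE4

Answer: 0xE4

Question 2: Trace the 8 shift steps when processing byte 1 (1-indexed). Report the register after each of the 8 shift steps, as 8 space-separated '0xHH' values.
Answer: 0x96 0x2B 0x56 0xAC 0x5F 0xBE 0x7B 0xF6

Derivation:
Register before byte 1: 0x00
After XOR with byte 0x4B: 0x4B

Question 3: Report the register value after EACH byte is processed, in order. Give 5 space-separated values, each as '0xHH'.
0xF6 0xB2 0xC7 0x07 0x92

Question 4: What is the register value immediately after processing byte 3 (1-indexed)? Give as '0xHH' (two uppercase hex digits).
After byte 1 (0x4B): reg=0xF6
After byte 2 (0x12): reg=0xB2
After byte 3 (0xF2): reg=0xC7

Answer: 0xC7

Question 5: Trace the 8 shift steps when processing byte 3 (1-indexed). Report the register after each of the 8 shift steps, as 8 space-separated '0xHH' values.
Answer: 0x80 0x07 0x0E 0x1C 0x38 0x70 0xE0 0xC7

Derivation:
After byte 1 (0x4B): reg=0xF6
After byte 2 (0x12): reg=0xB2
Register before byte 3: 0xB2
After XOR with byte 0xF2: 0x40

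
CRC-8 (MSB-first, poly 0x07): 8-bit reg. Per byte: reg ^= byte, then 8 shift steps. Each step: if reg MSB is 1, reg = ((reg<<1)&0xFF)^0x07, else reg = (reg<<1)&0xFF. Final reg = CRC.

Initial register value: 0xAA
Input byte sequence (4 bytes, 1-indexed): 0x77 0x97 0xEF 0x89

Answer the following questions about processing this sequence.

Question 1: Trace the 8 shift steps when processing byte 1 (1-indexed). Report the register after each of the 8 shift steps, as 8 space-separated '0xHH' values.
Register before byte 1: 0xAA
After XOR with byte 0x77: 0xDD

Answer: 0xBD 0x7D 0xFA 0xF3 0xE1 0xC5 0x8D 0x1D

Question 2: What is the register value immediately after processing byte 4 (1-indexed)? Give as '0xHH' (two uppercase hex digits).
After byte 1 (0x77): reg=0x1D
After byte 2 (0x97): reg=0xBF
After byte 3 (0xEF): reg=0xB7
After byte 4 (0x89): reg=0xBA

Answer: 0xBA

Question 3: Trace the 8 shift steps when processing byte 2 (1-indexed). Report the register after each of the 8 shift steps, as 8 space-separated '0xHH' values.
Answer: 0x13 0x26 0x4C 0x98 0x37 0x6E 0xDC 0xBF

Derivation:
After byte 1 (0x77): reg=0x1D
Register before byte 2: 0x1D
After XOR with byte 0x97: 0x8A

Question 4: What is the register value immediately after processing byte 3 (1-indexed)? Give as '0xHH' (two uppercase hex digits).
Answer: 0xB7

Derivation:
After byte 1 (0x77): reg=0x1D
After byte 2 (0x97): reg=0xBF
After byte 3 (0xEF): reg=0xB7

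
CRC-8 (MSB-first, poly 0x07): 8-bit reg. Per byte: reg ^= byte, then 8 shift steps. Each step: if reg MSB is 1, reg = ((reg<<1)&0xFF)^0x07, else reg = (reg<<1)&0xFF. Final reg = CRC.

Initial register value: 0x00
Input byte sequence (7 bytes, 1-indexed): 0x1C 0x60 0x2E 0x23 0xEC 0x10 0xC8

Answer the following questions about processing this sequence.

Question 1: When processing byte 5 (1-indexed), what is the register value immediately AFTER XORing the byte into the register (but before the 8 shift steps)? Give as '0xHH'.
Answer: 0x37

Derivation:
Register before byte 5: 0xDB
Byte 5: 0xEC
0xDB XOR 0xEC = 0x37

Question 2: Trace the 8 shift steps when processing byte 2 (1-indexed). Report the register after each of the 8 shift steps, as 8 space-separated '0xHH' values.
After byte 1 (0x1C): reg=0x54
Register before byte 2: 0x54
After XOR with byte 0x60: 0x34

Answer: 0x68 0xD0 0xA7 0x49 0x92 0x23 0x46 0x8C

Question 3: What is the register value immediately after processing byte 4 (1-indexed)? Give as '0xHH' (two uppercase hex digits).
Answer: 0xDB

Derivation:
After byte 1 (0x1C): reg=0x54
After byte 2 (0x60): reg=0x8C
After byte 3 (0x2E): reg=0x67
After byte 4 (0x23): reg=0xDB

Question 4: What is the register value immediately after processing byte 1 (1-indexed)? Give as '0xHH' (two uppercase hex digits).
Answer: 0x54

Derivation:
After byte 1 (0x1C): reg=0x54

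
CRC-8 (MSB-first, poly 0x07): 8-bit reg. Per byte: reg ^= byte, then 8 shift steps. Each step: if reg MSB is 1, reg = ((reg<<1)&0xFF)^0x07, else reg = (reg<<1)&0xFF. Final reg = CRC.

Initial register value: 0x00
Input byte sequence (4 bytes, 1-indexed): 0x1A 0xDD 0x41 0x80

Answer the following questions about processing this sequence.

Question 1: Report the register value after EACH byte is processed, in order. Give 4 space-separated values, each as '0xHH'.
0x46 0xC8 0xB6 0x82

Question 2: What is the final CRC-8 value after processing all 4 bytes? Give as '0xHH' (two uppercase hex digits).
After byte 1 (0x1A): reg=0x46
After byte 2 (0xDD): reg=0xC8
After byte 3 (0x41): reg=0xB6
After byte 4 (0x80): reg=0x82

Answer: 0x82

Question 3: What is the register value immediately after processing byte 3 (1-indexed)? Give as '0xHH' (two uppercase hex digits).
Answer: 0xB6

Derivation:
After byte 1 (0x1A): reg=0x46
After byte 2 (0xDD): reg=0xC8
After byte 3 (0x41): reg=0xB6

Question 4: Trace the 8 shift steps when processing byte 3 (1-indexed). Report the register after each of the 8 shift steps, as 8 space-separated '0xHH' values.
Answer: 0x15 0x2A 0x54 0xA8 0x57 0xAE 0x5B 0xB6

Derivation:
After byte 1 (0x1A): reg=0x46
After byte 2 (0xDD): reg=0xC8
Register before byte 3: 0xC8
After XOR with byte 0x41: 0x89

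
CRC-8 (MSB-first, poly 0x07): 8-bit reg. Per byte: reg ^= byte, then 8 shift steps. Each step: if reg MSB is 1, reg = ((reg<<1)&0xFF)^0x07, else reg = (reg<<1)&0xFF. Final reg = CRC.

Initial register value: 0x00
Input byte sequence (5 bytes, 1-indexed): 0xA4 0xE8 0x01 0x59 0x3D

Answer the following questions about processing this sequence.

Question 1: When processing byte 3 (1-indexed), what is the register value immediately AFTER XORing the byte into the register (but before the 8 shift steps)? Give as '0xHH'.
Register before byte 3: 0xDA
Byte 3: 0x01
0xDA XOR 0x01 = 0xDB

Answer: 0xDB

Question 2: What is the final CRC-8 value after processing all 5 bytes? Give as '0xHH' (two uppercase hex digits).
Answer: 0xC1

Derivation:
After byte 1 (0xA4): reg=0x75
After byte 2 (0xE8): reg=0xDA
After byte 3 (0x01): reg=0x0F
After byte 4 (0x59): reg=0xA5
After byte 5 (0x3D): reg=0xC1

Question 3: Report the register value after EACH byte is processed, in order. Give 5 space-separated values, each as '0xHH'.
0x75 0xDA 0x0F 0xA5 0xC1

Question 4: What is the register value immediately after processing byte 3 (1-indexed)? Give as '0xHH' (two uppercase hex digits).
Answer: 0x0F

Derivation:
After byte 1 (0xA4): reg=0x75
After byte 2 (0xE8): reg=0xDA
After byte 3 (0x01): reg=0x0F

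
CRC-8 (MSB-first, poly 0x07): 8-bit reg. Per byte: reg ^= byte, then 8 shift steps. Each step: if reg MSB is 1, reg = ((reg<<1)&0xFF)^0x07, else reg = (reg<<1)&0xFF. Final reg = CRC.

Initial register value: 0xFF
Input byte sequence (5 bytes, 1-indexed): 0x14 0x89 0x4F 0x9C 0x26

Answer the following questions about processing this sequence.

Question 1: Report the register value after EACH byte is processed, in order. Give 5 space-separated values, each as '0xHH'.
0x9F 0x62 0xC3 0x9A 0x3D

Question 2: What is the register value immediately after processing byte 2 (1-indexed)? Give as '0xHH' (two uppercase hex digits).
After byte 1 (0x14): reg=0x9F
After byte 2 (0x89): reg=0x62

Answer: 0x62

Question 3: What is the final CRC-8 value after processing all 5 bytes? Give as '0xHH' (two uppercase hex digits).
Answer: 0x3D

Derivation:
After byte 1 (0x14): reg=0x9F
After byte 2 (0x89): reg=0x62
After byte 3 (0x4F): reg=0xC3
After byte 4 (0x9C): reg=0x9A
After byte 5 (0x26): reg=0x3D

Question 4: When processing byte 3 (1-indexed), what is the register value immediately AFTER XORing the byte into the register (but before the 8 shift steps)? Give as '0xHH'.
Register before byte 3: 0x62
Byte 3: 0x4F
0x62 XOR 0x4F = 0x2D

Answer: 0x2D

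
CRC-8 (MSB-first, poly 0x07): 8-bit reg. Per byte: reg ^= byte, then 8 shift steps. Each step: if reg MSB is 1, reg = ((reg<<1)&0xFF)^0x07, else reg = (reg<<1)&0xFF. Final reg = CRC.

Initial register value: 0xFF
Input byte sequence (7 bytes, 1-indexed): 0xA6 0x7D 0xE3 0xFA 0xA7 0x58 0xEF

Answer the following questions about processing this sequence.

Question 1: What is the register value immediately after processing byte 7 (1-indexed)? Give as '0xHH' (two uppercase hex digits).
Answer: 0xC9

Derivation:
After byte 1 (0xA6): reg=0x88
After byte 2 (0x7D): reg=0xC5
After byte 3 (0xE3): reg=0xF2
After byte 4 (0xFA): reg=0x38
After byte 5 (0xA7): reg=0xD4
After byte 6 (0x58): reg=0xAD
After byte 7 (0xEF): reg=0xC9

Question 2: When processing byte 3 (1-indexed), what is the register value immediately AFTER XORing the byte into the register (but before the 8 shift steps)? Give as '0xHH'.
Answer: 0x26

Derivation:
Register before byte 3: 0xC5
Byte 3: 0xE3
0xC5 XOR 0xE3 = 0x26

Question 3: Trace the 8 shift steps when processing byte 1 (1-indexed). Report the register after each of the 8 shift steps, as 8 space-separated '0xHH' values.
Answer: 0xB2 0x63 0xC6 0x8B 0x11 0x22 0x44 0x88

Derivation:
Register before byte 1: 0xFF
After XOR with byte 0xA6: 0x59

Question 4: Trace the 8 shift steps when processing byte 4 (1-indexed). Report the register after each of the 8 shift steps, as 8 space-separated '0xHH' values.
Answer: 0x10 0x20 0x40 0x80 0x07 0x0E 0x1C 0x38

Derivation:
After byte 1 (0xA6): reg=0x88
After byte 2 (0x7D): reg=0xC5
After byte 3 (0xE3): reg=0xF2
Register before byte 4: 0xF2
After XOR with byte 0xFA: 0x08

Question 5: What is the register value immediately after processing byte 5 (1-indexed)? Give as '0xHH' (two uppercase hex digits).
After byte 1 (0xA6): reg=0x88
After byte 2 (0x7D): reg=0xC5
After byte 3 (0xE3): reg=0xF2
After byte 4 (0xFA): reg=0x38
After byte 5 (0xA7): reg=0xD4

Answer: 0xD4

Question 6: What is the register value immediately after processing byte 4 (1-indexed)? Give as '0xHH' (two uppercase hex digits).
After byte 1 (0xA6): reg=0x88
After byte 2 (0x7D): reg=0xC5
After byte 3 (0xE3): reg=0xF2
After byte 4 (0xFA): reg=0x38

Answer: 0x38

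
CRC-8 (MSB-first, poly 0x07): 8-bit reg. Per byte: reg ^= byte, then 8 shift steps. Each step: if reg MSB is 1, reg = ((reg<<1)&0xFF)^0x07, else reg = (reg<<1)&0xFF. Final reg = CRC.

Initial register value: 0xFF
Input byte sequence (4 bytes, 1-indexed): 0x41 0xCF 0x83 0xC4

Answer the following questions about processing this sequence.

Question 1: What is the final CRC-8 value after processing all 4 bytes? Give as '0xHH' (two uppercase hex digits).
Answer: 0x4D

Derivation:
After byte 1 (0x41): reg=0x33
After byte 2 (0xCF): reg=0xFA
After byte 3 (0x83): reg=0x68
After byte 4 (0xC4): reg=0x4D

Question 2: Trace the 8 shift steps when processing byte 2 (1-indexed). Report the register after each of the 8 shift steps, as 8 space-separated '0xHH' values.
After byte 1 (0x41): reg=0x33
Register before byte 2: 0x33
After XOR with byte 0xCF: 0xFC

Answer: 0xFF 0xF9 0xF5 0xED 0xDD 0xBD 0x7D 0xFA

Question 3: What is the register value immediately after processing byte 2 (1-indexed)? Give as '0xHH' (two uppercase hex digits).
After byte 1 (0x41): reg=0x33
After byte 2 (0xCF): reg=0xFA

Answer: 0xFA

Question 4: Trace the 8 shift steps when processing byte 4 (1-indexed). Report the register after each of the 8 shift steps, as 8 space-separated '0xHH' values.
After byte 1 (0x41): reg=0x33
After byte 2 (0xCF): reg=0xFA
After byte 3 (0x83): reg=0x68
Register before byte 4: 0x68
After XOR with byte 0xC4: 0xAC

Answer: 0x5F 0xBE 0x7B 0xF6 0xEB 0xD1 0xA5 0x4D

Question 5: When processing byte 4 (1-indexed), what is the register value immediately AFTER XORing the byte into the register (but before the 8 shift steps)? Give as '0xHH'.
Answer: 0xAC

Derivation:
Register before byte 4: 0x68
Byte 4: 0xC4
0x68 XOR 0xC4 = 0xAC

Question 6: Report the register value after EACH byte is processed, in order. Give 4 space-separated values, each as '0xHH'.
0x33 0xFA 0x68 0x4D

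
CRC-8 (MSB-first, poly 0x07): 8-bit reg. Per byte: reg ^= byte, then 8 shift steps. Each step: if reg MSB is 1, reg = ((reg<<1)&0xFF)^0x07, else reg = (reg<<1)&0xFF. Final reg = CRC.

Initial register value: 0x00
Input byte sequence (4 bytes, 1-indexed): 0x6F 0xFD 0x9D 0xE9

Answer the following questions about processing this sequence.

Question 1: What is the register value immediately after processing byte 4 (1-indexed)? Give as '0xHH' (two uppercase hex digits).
Answer: 0xE3

Derivation:
After byte 1 (0x6F): reg=0x0A
After byte 2 (0xFD): reg=0xCB
After byte 3 (0x9D): reg=0xA5
After byte 4 (0xE9): reg=0xE3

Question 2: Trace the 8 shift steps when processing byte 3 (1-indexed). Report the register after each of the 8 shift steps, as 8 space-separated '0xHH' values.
Answer: 0xAC 0x5F 0xBE 0x7B 0xF6 0xEB 0xD1 0xA5

Derivation:
After byte 1 (0x6F): reg=0x0A
After byte 2 (0xFD): reg=0xCB
Register before byte 3: 0xCB
After XOR with byte 0x9D: 0x56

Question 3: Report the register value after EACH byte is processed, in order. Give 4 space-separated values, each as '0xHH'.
0x0A 0xCB 0xA5 0xE3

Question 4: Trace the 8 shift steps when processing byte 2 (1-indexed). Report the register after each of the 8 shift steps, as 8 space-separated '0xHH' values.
After byte 1 (0x6F): reg=0x0A
Register before byte 2: 0x0A
After XOR with byte 0xFD: 0xF7

Answer: 0xE9 0xD5 0xAD 0x5D 0xBA 0x73 0xE6 0xCB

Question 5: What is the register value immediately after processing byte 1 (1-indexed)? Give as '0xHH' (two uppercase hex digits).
After byte 1 (0x6F): reg=0x0A

Answer: 0x0A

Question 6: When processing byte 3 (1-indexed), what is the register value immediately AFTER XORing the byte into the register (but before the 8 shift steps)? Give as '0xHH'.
Register before byte 3: 0xCB
Byte 3: 0x9D
0xCB XOR 0x9D = 0x56

Answer: 0x56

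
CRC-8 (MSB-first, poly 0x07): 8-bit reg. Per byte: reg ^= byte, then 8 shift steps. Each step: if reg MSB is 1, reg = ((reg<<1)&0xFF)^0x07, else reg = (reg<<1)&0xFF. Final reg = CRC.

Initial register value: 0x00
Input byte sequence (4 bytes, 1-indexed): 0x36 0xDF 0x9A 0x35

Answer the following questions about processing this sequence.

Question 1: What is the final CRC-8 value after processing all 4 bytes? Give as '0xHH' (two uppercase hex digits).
Answer: 0x5D

Derivation:
After byte 1 (0x36): reg=0x82
After byte 2 (0xDF): reg=0x94
After byte 3 (0x9A): reg=0x2A
After byte 4 (0x35): reg=0x5D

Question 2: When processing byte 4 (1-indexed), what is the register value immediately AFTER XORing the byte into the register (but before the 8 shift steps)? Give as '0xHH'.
Answer: 0x1F

Derivation:
Register before byte 4: 0x2A
Byte 4: 0x35
0x2A XOR 0x35 = 0x1F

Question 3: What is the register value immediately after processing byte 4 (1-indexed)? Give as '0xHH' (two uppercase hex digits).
Answer: 0x5D

Derivation:
After byte 1 (0x36): reg=0x82
After byte 2 (0xDF): reg=0x94
After byte 3 (0x9A): reg=0x2A
After byte 4 (0x35): reg=0x5D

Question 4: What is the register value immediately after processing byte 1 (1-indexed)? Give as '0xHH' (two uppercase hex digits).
After byte 1 (0x36): reg=0x82

Answer: 0x82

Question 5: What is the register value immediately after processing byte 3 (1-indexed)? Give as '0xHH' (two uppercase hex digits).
Answer: 0x2A

Derivation:
After byte 1 (0x36): reg=0x82
After byte 2 (0xDF): reg=0x94
After byte 3 (0x9A): reg=0x2A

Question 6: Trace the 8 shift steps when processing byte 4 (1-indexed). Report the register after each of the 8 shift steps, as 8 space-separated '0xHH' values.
After byte 1 (0x36): reg=0x82
After byte 2 (0xDF): reg=0x94
After byte 3 (0x9A): reg=0x2A
Register before byte 4: 0x2A
After XOR with byte 0x35: 0x1F

Answer: 0x3E 0x7C 0xF8 0xF7 0xE9 0xD5 0xAD 0x5D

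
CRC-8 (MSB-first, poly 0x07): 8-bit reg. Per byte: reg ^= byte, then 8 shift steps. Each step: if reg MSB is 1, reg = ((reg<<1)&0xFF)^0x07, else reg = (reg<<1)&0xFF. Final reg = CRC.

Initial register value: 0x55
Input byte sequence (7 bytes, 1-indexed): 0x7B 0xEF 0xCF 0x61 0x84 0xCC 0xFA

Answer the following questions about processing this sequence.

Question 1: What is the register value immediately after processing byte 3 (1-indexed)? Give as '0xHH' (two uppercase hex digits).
Answer: 0x8C

Derivation:
After byte 1 (0x7B): reg=0xCA
After byte 2 (0xEF): reg=0xFB
After byte 3 (0xCF): reg=0x8C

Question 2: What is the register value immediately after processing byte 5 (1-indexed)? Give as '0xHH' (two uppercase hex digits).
Answer: 0x3F

Derivation:
After byte 1 (0x7B): reg=0xCA
After byte 2 (0xEF): reg=0xFB
After byte 3 (0xCF): reg=0x8C
After byte 4 (0x61): reg=0x8D
After byte 5 (0x84): reg=0x3F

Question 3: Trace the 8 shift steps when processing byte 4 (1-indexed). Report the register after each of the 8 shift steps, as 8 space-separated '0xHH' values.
Answer: 0xDD 0xBD 0x7D 0xFA 0xF3 0xE1 0xC5 0x8D

Derivation:
After byte 1 (0x7B): reg=0xCA
After byte 2 (0xEF): reg=0xFB
After byte 3 (0xCF): reg=0x8C
Register before byte 4: 0x8C
After XOR with byte 0x61: 0xED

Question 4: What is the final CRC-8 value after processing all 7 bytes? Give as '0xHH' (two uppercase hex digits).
Answer: 0xC3

Derivation:
After byte 1 (0x7B): reg=0xCA
After byte 2 (0xEF): reg=0xFB
After byte 3 (0xCF): reg=0x8C
After byte 4 (0x61): reg=0x8D
After byte 5 (0x84): reg=0x3F
After byte 6 (0xCC): reg=0xD7
After byte 7 (0xFA): reg=0xC3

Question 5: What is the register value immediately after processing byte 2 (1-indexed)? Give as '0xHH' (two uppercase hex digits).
After byte 1 (0x7B): reg=0xCA
After byte 2 (0xEF): reg=0xFB

Answer: 0xFB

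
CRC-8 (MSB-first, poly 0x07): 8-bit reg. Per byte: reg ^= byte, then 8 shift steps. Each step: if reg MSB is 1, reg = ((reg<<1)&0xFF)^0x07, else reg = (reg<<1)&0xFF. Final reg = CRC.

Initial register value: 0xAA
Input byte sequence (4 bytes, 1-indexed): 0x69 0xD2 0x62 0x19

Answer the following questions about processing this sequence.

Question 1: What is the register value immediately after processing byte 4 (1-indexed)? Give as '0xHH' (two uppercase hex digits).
Answer: 0xF9

Derivation:
After byte 1 (0x69): reg=0x47
After byte 2 (0xD2): reg=0xE2
After byte 3 (0x62): reg=0x89
After byte 4 (0x19): reg=0xF9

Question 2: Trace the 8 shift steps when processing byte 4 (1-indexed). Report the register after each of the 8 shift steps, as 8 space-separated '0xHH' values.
Answer: 0x27 0x4E 0x9C 0x3F 0x7E 0xFC 0xFF 0xF9

Derivation:
After byte 1 (0x69): reg=0x47
After byte 2 (0xD2): reg=0xE2
After byte 3 (0x62): reg=0x89
Register before byte 4: 0x89
After XOR with byte 0x19: 0x90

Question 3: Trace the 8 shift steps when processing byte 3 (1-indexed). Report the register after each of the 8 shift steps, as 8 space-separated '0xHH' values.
Answer: 0x07 0x0E 0x1C 0x38 0x70 0xE0 0xC7 0x89

Derivation:
After byte 1 (0x69): reg=0x47
After byte 2 (0xD2): reg=0xE2
Register before byte 3: 0xE2
After XOR with byte 0x62: 0x80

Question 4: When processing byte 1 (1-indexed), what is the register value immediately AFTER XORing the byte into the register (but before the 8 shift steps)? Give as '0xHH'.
Register before byte 1: 0xAA
Byte 1: 0x69
0xAA XOR 0x69 = 0xC3

Answer: 0xC3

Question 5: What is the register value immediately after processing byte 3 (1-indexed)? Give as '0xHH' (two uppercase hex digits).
Answer: 0x89

Derivation:
After byte 1 (0x69): reg=0x47
After byte 2 (0xD2): reg=0xE2
After byte 3 (0x62): reg=0x89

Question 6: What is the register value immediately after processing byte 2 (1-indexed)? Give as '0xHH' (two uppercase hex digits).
After byte 1 (0x69): reg=0x47
After byte 2 (0xD2): reg=0xE2

Answer: 0xE2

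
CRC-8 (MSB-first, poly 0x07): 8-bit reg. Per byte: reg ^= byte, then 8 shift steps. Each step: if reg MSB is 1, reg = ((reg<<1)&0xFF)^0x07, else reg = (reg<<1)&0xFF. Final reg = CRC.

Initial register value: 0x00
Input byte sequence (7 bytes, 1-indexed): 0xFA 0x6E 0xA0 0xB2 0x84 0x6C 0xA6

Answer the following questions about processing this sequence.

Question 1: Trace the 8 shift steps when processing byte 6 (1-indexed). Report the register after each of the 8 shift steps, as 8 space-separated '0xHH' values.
After byte 1 (0xFA): reg=0xE8
After byte 2 (0x6E): reg=0x9B
After byte 3 (0xA0): reg=0xA1
After byte 4 (0xB2): reg=0x79
After byte 5 (0x84): reg=0xFD
Register before byte 6: 0xFD
After XOR with byte 0x6C: 0x91

Answer: 0x25 0x4A 0x94 0x2F 0x5E 0xBC 0x7F 0xFE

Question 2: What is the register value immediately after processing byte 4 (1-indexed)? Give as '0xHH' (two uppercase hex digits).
After byte 1 (0xFA): reg=0xE8
After byte 2 (0x6E): reg=0x9B
After byte 3 (0xA0): reg=0xA1
After byte 4 (0xB2): reg=0x79

Answer: 0x79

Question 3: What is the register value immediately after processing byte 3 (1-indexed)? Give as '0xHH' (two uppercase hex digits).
After byte 1 (0xFA): reg=0xE8
After byte 2 (0x6E): reg=0x9B
After byte 3 (0xA0): reg=0xA1

Answer: 0xA1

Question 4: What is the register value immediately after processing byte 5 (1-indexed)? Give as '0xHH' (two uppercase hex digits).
After byte 1 (0xFA): reg=0xE8
After byte 2 (0x6E): reg=0x9B
After byte 3 (0xA0): reg=0xA1
After byte 4 (0xB2): reg=0x79
After byte 5 (0x84): reg=0xFD

Answer: 0xFD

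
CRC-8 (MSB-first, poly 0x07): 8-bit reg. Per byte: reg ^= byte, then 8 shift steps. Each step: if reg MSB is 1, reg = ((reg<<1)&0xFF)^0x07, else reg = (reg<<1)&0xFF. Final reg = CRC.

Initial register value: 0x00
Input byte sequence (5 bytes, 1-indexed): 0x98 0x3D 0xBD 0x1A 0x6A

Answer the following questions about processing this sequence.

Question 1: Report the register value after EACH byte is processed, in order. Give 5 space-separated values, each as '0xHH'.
0xC1 0xFA 0xD2 0x76 0x54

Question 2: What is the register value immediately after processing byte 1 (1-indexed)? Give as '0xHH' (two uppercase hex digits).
After byte 1 (0x98): reg=0xC1

Answer: 0xC1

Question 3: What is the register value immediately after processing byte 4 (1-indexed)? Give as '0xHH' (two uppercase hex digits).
Answer: 0x76

Derivation:
After byte 1 (0x98): reg=0xC1
After byte 2 (0x3D): reg=0xFA
After byte 3 (0xBD): reg=0xD2
After byte 4 (0x1A): reg=0x76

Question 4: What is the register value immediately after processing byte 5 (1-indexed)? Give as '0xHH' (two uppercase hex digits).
Answer: 0x54

Derivation:
After byte 1 (0x98): reg=0xC1
After byte 2 (0x3D): reg=0xFA
After byte 3 (0xBD): reg=0xD2
After byte 4 (0x1A): reg=0x76
After byte 5 (0x6A): reg=0x54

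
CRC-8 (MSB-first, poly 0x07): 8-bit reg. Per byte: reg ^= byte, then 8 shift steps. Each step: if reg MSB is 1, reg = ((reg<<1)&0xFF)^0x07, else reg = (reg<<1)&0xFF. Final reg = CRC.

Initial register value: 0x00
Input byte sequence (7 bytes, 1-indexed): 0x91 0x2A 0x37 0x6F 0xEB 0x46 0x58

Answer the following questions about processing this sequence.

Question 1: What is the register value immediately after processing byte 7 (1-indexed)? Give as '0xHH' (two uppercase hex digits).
Answer: 0xD0

Derivation:
After byte 1 (0x91): reg=0xFE
After byte 2 (0x2A): reg=0x22
After byte 3 (0x37): reg=0x6B
After byte 4 (0x6F): reg=0x1C
After byte 5 (0xEB): reg=0xCB
After byte 6 (0x46): reg=0xAA
After byte 7 (0x58): reg=0xD0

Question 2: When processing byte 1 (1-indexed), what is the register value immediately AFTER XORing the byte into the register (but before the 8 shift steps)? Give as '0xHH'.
Register before byte 1: 0x00
Byte 1: 0x91
0x00 XOR 0x91 = 0x91

Answer: 0x91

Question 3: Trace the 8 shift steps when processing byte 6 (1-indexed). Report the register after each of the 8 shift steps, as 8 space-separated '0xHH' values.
Answer: 0x1D 0x3A 0x74 0xE8 0xD7 0xA9 0x55 0xAA

Derivation:
After byte 1 (0x91): reg=0xFE
After byte 2 (0x2A): reg=0x22
After byte 3 (0x37): reg=0x6B
After byte 4 (0x6F): reg=0x1C
After byte 5 (0xEB): reg=0xCB
Register before byte 6: 0xCB
After XOR with byte 0x46: 0x8D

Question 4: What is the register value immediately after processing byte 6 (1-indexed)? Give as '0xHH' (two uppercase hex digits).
After byte 1 (0x91): reg=0xFE
After byte 2 (0x2A): reg=0x22
After byte 3 (0x37): reg=0x6B
After byte 4 (0x6F): reg=0x1C
After byte 5 (0xEB): reg=0xCB
After byte 6 (0x46): reg=0xAA

Answer: 0xAA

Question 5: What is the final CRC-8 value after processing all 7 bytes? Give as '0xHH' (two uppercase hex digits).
Answer: 0xD0

Derivation:
After byte 1 (0x91): reg=0xFE
After byte 2 (0x2A): reg=0x22
After byte 3 (0x37): reg=0x6B
After byte 4 (0x6F): reg=0x1C
After byte 5 (0xEB): reg=0xCB
After byte 6 (0x46): reg=0xAA
After byte 7 (0x58): reg=0xD0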